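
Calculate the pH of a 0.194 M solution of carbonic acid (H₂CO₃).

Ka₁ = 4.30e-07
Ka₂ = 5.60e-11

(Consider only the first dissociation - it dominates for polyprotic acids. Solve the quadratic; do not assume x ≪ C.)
pH = 3.54

x² + Ka₁·x − Ka₁·C = 0 with Ka₁ = 4.30e-07, C = 0.194.
x = (−Ka₁ + √(Ka₁² + 4·Ka₁·C))/2 = 2.8861e-04 M, so pH = 3.54.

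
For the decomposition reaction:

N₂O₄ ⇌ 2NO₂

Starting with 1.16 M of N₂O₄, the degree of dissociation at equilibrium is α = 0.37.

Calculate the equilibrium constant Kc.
K_c = 1.0083

x = α·[A]₀ = 0.37 × 1.16 = 0.4292 M dissociated.
At eq: [N₂O₄] = 1.16 − 0.4292 = 0.7308 M; [NO₂] = 2x = 0.8584 M.
Kc = [NO₂]²/[N₂O₄] = (0.8584)²/0.7308 = 1.008.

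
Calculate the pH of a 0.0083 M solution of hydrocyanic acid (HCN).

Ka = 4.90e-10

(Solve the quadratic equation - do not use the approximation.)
pH = 5.70

x² + Ka×x - Ka×C = 0. Using quadratic formula: [H⁺] = 2.0164e-06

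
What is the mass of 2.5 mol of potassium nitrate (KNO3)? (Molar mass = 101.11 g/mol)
Mass = 2.5 mol × 101.11 g/mol = 252.8 g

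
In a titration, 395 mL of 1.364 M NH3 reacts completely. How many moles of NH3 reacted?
Moles = Molarity × Volume (L)
Moles = 1.364 M × 0.395 L = 0.5388 mol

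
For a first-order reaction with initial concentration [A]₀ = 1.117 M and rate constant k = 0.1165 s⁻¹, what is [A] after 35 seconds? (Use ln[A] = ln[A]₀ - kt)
0.0189 M

ln[A] = ln[A]₀ - k·t = ln(1.117) - (0.1165)·(35) = 0.1106 - 4.0775 = -3.9669
[A] = e^(-3.9669) = 0.0189 M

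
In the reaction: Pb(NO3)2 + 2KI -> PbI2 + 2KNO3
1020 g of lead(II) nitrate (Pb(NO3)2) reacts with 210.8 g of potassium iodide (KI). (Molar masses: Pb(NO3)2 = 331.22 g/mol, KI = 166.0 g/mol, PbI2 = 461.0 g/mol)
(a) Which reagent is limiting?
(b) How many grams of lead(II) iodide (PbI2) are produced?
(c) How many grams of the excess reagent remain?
(a) KI, (b) 292.7 g, (c) 809.7 g

Moles of Pb(NO3)2 = 1020 g ÷ 331.22 g/mol = 3.07952 mol
Moles of KI = 210.8 g ÷ 166.0 g/mol = 1.26988 mol
Moles ÷ coefficient: Pb(NO3)2: 3.07952/1 = 3.08, KI: 1.26988/2 = 0.6349
(a) KI has the smaller value, so KI is the limiting reagent.
(b) Moles of PbI2 = 1.26988 mol KI × (1/2) = 0.63494 mol; mass = 0.63494 mol × 461.0 g/mol = 292.7 g
(c) Pb(NO3)2 consumed = 1.26988 × (1/2) = 0.63494 mol; remaining = 3.07952 − 0.63494 = 2.44458 mol; mass = 2.44458 mol × 331.22 g/mol = 809.7 g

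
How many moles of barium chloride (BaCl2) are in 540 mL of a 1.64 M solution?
Moles = Molarity × Volume (L)
Moles = 1.64 M × 0.54 L = 0.8856 mol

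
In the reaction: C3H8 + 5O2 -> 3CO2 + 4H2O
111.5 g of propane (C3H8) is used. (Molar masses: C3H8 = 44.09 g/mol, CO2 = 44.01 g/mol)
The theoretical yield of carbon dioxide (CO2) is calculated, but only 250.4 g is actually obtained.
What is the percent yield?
Moles of C3H8 = 111.5 g ÷ 44.09 g/mol = 2.52892 mol
Mole ratio: 3 mol CO2 / 1 mol C3H8
Moles of CO2 = 2.52892 × (3/1) = 7.58675 mol
Theoretical yield = 7.58675 mol × 44.01 g/mol = 333.89 g
Actual yield = 250.4 g
Percent yield = (250.4 / 333.89) × 100% = 75.0%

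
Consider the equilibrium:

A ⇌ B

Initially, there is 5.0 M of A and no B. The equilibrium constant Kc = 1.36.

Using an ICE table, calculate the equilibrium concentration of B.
[B] = 2.881 M

ICE: [A] = 5.0 − x, [B] = x.
Kc = x/(5.0 − x) = 1.36 ⇒ x = 1.36·5.0/(1 + 1.36) = 6.8/2.36 = 2.881.
[B] = x = 2.881 M.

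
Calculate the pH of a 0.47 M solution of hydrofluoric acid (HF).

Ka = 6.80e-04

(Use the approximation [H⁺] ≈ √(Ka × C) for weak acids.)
pH = 1.75

[H⁺] = √(Ka × C) = √(6.80e-04 × 0.47) = 1.7877e-02. pH = -log(1.7877e-02)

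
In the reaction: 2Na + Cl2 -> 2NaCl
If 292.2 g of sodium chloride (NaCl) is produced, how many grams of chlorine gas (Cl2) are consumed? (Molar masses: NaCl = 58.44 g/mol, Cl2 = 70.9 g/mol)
Moles of NaCl = 292.2 g ÷ 58.44 g/mol = 5 mol
Mole ratio: 1 mol Cl2 / 2 mol NaCl
Moles of Cl2 = 5 × (1/2) = 2.5 mol
Mass of Cl2 = 2.5 mol × 70.9 g/mol = 177.2 g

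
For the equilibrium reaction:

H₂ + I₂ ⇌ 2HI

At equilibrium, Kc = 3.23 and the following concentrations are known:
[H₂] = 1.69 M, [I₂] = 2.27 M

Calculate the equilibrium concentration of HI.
[HI] = 3.5201 M

Kc = ([HI]^2) / ([H₂] × [I₂]) = 3.23
[HI]^2 = Kc · (reactant terms)/(other product terms) = 3.23 · 3.8363 / 1 = 12.391
[HI] = (12.391)^(1/2) = 3.5201 M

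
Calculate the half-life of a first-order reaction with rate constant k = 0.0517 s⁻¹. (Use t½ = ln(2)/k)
13.41 s

t½ = ln(2)/k = 0.6931/0.0517 = 13.41 s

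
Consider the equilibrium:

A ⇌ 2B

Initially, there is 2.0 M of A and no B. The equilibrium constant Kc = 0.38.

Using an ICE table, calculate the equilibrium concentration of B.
[B] = 0.782 M

ICE: [A] = 2.0 − x, [B] = 2x.
Kc = (2x)²/(2.0 − x) = 0.38 ⇒ 4x² + 0.38x − 0.76 = 0.
x = (−0.38 + √(0.38² + 4·4·0.76))/(2·4) = (−0.38 + √12.304)/8 = 0.39097.
[B] = 2x = 0.782 M.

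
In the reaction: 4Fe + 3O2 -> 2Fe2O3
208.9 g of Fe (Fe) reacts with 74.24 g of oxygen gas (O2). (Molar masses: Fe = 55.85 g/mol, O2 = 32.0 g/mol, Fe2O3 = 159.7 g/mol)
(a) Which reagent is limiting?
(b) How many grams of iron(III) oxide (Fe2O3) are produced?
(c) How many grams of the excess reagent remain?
(a) O2, (b) 247 g, (c) 36.14 g

Moles of Fe = 208.9 g ÷ 55.85 g/mol = 3.74038 mol
Moles of O2 = 74.24 g ÷ 32.0 g/mol = 2.32 mol
Moles ÷ coefficient: Fe: 3.74038/4 = 0.9351, O2: 2.32/3 = 0.7733
(a) O2 has the smaller value, so O2 is the limiting reagent.
(b) Moles of Fe2O3 = 2.32 mol O2 × (2/3) = 1.54667 mol; mass = 1.54667 mol × 159.7 g/mol = 247 g
(c) Fe consumed = 2.32 × (4/3) = 3.09333 mol; remaining = 3.74038 − 3.09333 = 0.647043 mol; mass = 0.647043 mol × 55.85 g/mol = 36.14 g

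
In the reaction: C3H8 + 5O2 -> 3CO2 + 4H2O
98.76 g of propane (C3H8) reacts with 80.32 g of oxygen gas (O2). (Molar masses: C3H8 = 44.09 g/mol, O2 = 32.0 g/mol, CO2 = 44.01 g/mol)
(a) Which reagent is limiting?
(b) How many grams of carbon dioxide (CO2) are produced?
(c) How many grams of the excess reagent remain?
(a) O2, (b) 66.28 g, (c) 76.63 g

Moles of C3H8 = 98.76 g ÷ 44.09 g/mol = 2.23996 mol
Moles of O2 = 80.32 g ÷ 32.0 g/mol = 2.51 mol
Moles ÷ coefficient: C3H8: 2.23996/1 = 2.24, O2: 2.51/5 = 0.502
(a) O2 has the smaller value, so O2 is the limiting reagent.
(b) Moles of CO2 = 2.51 mol O2 × (3/5) = 1.506 mol; mass = 1.506 mol × 44.01 g/mol = 66.28 g
(c) C3H8 consumed = 2.51 × (1/5) = 0.502 mol; remaining = 2.23996 − 0.502 = 1.73796 mol; mass = 1.73796 mol × 44.09 g/mol = 76.63 g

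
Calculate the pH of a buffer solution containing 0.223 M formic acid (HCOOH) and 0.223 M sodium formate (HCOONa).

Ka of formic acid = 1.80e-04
pH = 3.74

pKa = -log(1.80e-04) = 3.74. pH = pKa + log([A⁻]/[HA]) = 3.74 + log(0.223/0.223)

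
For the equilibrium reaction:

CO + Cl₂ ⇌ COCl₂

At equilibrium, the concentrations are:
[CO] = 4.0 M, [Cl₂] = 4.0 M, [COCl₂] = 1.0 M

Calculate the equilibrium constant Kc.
K_c = 0.0625

Kc = ([COCl₂]) / ([CO] × [Cl₂])
   = ((1.0)) / ((4.0)·(4.0))
   = 1 / 16 = 0.0625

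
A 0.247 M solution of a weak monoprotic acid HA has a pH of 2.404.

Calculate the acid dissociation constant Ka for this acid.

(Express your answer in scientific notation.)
K_a = 6.40e-05

[H⁺] = 10^(−pH) = 10^(−2.404) = 3.945e-03 M. For HA ⇌ H⁺ + A⁻, Ka = x²/(C − x) = (3.945e-03)²/(0.247 − 3.945e-03) = 6.40e-05.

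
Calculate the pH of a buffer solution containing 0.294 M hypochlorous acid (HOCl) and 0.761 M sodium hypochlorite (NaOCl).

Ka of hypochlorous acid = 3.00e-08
pH = 7.94

pKa = -log(3.00e-08) = 7.52. pH = pKa + log([A⁻]/[HA]) = 7.52 + log(0.761/0.294)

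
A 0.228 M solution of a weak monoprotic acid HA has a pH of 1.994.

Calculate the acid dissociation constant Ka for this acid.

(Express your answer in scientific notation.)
K_a = 4.72e-04

[H⁺] = 10^(−pH) = 10^(−1.994) = 1.014e-02 M. For HA ⇌ H⁺ + A⁻, Ka = x²/(C − x) = (1.014e-02)²/(0.228 − 1.014e-02) = 4.72e-04.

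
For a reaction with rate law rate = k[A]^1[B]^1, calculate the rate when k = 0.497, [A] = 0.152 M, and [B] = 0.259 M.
0.01957 M/s

rate = k·[A]^1·[B]^1 = 0.497·(0.152)^1·(0.259)^1 = 0.497·0.152·0.259 = 0.01957 M/s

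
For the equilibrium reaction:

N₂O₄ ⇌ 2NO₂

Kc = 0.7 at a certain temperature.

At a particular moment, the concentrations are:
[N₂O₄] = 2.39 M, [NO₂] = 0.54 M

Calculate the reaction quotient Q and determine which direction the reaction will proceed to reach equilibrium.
Q = 0.122, Q < K, reaction proceeds forward (toward products)

Q = ([NO₂]^2) / ([N₂O₄])
  = ((0.54)^2) / ((2.39)) = 0.2916/2.39 = 0.122
Since Q = 0.122 < Kc = 0.7, the reaction proceeds forward (toward products) to reach equilibrium.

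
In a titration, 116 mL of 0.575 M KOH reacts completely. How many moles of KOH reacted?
Moles = Molarity × Volume (L)
Moles = 0.575 M × 0.116 L = 0.0667 mol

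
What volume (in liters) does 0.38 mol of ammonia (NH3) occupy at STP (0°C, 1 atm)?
At STP, 1 mol of gas occupies 22.4 L
Volume = 0.38 mol × 22.4 L/mol = 8.51 L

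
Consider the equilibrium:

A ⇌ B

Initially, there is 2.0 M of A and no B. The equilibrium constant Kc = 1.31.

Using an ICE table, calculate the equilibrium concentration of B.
[B] = 1.134 M

ICE: [A] = 2.0 − x, [B] = x.
Kc = x/(2.0 − x) = 1.31 ⇒ x = 1.31·2.0/(1 + 1.31) = 2.62/2.31 = 1.134.
[B] = x = 1.134 M.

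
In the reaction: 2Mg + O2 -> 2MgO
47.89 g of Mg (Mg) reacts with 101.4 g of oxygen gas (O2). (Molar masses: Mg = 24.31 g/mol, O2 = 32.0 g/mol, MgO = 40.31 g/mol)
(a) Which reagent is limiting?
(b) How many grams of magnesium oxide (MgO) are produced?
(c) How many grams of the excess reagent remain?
(a) Mg, (b) 79.41 g, (c) 69.88 g

Moles of Mg = 47.89 g ÷ 24.31 g/mol = 1.96997 mol
Moles of O2 = 101.4 g ÷ 32.0 g/mol = 3.16875 mol
Moles ÷ coefficient: Mg: 1.96997/2 = 0.985, O2: 3.16875/1 = 3.169
(a) Mg has the smaller value, so Mg is the limiting reagent.
(b) Moles of MgO = 1.96997 mol Mg × (2/2) = 1.96997 mol; mass = 1.96997 mol × 40.31 g/mol = 79.41 g
(c) O2 consumed = 1.96997 × (1/2) = 0.984986 mol; remaining = 3.16875 − 0.984986 = 2.18376 mol; mass = 2.18376 mol × 32.0 g/mol = 69.88 g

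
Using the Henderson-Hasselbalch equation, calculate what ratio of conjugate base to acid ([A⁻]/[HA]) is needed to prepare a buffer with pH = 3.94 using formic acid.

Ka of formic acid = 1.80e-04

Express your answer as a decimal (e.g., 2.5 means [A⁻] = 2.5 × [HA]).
[A⁻]/[HA] = 1.568

pKa = −log(1.80e-04) = 3.7447. pH = pKa + log([A⁻]/[HA]). 3.94 = 3.7447 + log(ratio). log(ratio) = 3.94 − 3.7447 = 0.1953. ratio = 10^(0.1953) = 1.568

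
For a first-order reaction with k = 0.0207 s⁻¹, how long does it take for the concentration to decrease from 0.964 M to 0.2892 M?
58.16 s

From ln[A] = ln[A]₀ - k·t: t = ln([A]₀/[A])/k = ln(0.964/0.2892)/0.0207 = ln(3.3333)/0.0207 = 1.2040/0.0207 = 58.16 s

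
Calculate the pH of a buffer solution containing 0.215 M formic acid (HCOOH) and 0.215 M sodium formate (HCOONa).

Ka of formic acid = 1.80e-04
pH = 3.74

pKa = -log(1.80e-04) = 3.74. pH = pKa + log([A⁻]/[HA]) = 3.74 + log(0.215/0.215)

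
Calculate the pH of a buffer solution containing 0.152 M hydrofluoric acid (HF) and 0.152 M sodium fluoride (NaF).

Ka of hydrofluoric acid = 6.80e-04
pH = 3.17

pKa = -log(6.80e-04) = 3.17. pH = pKa + log([A⁻]/[HA]) = 3.17 + log(0.152/0.152)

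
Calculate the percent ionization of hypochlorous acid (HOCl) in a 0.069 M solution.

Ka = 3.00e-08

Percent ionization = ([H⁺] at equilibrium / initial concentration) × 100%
Percent ionization = 0.0659%

Let x = [H⁺]. Ka = x²/(C - x) ⇒ x² + (3.00e-08)x - (3.00e-08)(0.069) = 0. x = 4.5482e-05. Percent = (4.5482e-05/0.069) × 100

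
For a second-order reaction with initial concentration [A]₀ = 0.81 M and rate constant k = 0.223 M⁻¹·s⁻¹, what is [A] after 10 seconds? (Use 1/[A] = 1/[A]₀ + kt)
0.2886 M

1/[A] = 1/[A]₀ + k·t = 1/0.81 + (0.223)·(10) = 1.2346 + 2.2300 = 3.4646
[A] = 1/3.4646 = 0.2886 M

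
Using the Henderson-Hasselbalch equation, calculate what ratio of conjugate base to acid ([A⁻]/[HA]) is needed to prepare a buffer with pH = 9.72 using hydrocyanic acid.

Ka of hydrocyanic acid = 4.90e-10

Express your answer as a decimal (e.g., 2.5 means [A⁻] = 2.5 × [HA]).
[A⁻]/[HA] = 2.572

pKa = −log(4.90e-10) = 9.3098. pH = pKa + log([A⁻]/[HA]). 9.72 = 9.3098 + log(ratio). log(ratio) = 9.72 − 9.3098 = 0.4102. ratio = 10^(0.4102) = 2.572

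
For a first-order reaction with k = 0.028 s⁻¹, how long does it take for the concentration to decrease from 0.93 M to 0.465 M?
24.76 s

From ln[A] = ln[A]₀ - k·t: t = ln([A]₀/[A])/k = ln(0.93/0.465)/0.028 = ln(2.0000)/0.028 = 0.6931/0.028 = 24.76 s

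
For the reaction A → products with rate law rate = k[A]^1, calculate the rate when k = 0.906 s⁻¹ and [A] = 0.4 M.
0.3624 M/s

rate = k·[A]^1 = 0.906·(0.4)^1 = 0.906·0.4 = 0.3624 M/s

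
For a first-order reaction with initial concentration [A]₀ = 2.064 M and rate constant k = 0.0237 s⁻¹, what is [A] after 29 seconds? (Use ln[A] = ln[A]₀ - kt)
1.0381 M

ln[A] = ln[A]₀ - k·t = ln(2.064) - (0.0237)·(29) = 0.7246 - 0.6873 = 0.0373
[A] = e^(0.0373) = 1.0381 M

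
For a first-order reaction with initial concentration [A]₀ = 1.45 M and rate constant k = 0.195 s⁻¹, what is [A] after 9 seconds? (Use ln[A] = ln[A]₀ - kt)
0.2507 M

ln[A] = ln[A]₀ - k·t = ln(1.45) - (0.195)·(9) = 0.3716 - 1.7550 = -1.3834
[A] = e^(-1.3834) = 0.2507 M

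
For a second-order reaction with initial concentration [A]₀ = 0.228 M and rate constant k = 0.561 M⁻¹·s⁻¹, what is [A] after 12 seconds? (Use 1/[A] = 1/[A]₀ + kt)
0.0899 M

1/[A] = 1/[A]₀ + k·t = 1/0.228 + (0.561)·(12) = 4.3860 + 6.7320 = 11.1180
[A] = 1/11.1180 = 0.0899 M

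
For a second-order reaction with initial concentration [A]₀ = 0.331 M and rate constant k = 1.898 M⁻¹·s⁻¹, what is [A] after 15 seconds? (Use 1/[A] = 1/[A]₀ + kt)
0.0318 M

1/[A] = 1/[A]₀ + k·t = 1/0.331 + (1.898)·(15) = 3.0211 + 28.4700 = 31.4911
[A] = 1/31.4911 = 0.0318 M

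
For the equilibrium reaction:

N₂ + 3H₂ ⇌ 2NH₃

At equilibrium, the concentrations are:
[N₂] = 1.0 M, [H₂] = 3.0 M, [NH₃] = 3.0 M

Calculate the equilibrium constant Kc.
K_c = 0.3333

Kc = ([NH₃]^2) / ([N₂] × [H₂]^3)
   = ((3.0)^2) / ((1.0)·(3.0)^3)
   = 9 / 27 = 0.3333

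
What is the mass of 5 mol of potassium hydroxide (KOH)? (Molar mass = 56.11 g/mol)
Mass = 5 mol × 56.11 g/mol = 280.6 g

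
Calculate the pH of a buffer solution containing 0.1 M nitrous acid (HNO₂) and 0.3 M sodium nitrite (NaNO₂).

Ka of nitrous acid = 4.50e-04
pH = 3.82

pKa = -log(4.50e-04) = 3.35. pH = pKa + log([A⁻]/[HA]) = 3.35 + log(0.3/0.1)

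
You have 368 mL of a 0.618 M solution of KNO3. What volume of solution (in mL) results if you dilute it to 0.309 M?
Using M₁V₁ = M₂V₂:
0.618 × 368 = 0.309 × V₂
V₂ = (0.618 × 368) / 0.309 = 736 mL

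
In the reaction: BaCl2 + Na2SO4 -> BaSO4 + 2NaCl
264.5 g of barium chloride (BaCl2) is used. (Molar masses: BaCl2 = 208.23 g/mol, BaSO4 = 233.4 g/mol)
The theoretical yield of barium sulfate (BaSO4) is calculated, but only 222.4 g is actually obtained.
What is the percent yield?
Moles of BaCl2 = 264.5 g ÷ 208.23 g/mol = 1.27023 mol
Mole ratio: 1 mol BaSO4 / 1 mol BaCl2
Moles of BaSO4 = 1.27023 × (1/1) = 1.27023 mol
Theoretical yield = 1.27023 mol × 233.4 g/mol = 296.47 g
Actual yield = 222.4 g
Percent yield = (222.4 / 296.47) × 100% = 75.0%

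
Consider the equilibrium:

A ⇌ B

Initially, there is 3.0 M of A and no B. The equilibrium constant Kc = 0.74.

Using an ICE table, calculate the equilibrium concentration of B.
[B] = 1.276 M

ICE: [A] = 3.0 − x, [B] = x.
Kc = x/(3.0 − x) = 0.74 ⇒ x = 0.74·3.0/(1 + 0.74) = 2.22/1.74 = 1.276.
[B] = x = 1.276 M.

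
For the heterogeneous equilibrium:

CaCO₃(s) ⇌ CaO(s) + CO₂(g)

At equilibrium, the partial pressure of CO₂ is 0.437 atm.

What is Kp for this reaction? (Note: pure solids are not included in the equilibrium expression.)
K_p = 0.437

Solids (CaCO₃, CaO) have activity 1 and are excluded.
Kp = P(CO₂) = 0.437.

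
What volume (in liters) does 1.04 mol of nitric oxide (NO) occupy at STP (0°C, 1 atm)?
At STP, 1 mol of gas occupies 22.4 L
Volume = 1.04 mol × 22.4 L/mol = 23.30 L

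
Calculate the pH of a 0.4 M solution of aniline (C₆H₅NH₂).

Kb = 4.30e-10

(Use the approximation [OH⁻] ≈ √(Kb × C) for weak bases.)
pH = 9.12

[OH⁻] = √(Kb × C) = √(4.30e-10 × 0.4) = 1.3115e-05. pOH = 4.88, pH = 14 - pOH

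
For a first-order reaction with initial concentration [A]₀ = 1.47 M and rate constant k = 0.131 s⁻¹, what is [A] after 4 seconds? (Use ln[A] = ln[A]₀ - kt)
0.8705 M

ln[A] = ln[A]₀ - k·t = ln(1.47) - (0.131)·(4) = 0.3853 - 0.5240 = -0.1387
[A] = e^(-0.1387) = 0.8705 M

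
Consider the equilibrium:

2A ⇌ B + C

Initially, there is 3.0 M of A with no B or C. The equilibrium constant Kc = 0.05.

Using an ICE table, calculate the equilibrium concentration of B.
[B] = 0.464 M

ICE: [A] = 3.0 − 2x, [B] = [C] = x.
Kc = x²/(3.0 − 2x)² = 0.05 ⇒ √Kc = x/(3.0 − 2x).
x = √0.05·3.0/(1 + 2√0.05) = 0.22361·3.0/1.4472 = 0.46353.
[B] = x = 0.464 M.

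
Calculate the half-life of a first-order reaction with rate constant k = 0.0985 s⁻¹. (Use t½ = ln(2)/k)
7.04 s

t½ = ln(2)/k = 0.6931/0.0985 = 7.04 s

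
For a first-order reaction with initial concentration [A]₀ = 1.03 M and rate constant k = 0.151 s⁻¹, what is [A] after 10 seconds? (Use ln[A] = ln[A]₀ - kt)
0.2275 M

ln[A] = ln[A]₀ - k·t = ln(1.03) - (0.151)·(10) = 0.0296 - 1.5100 = -1.4804
[A] = e^(-1.4804) = 0.2275 M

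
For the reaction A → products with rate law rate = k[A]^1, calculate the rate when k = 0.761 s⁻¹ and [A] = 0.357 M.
0.2717 M/s

rate = k·[A]^1 = 0.761·(0.357)^1 = 0.761·0.357 = 0.2717 M/s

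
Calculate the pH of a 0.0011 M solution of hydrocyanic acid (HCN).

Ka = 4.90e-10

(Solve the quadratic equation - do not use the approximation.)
pH = 6.13

x² + Ka×x - Ka×C = 0. Using quadratic formula: [H⁺] = 7.3392e-07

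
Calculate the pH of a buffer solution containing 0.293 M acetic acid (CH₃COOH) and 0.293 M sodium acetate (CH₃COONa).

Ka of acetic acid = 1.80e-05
pH = 4.74

pKa = -log(1.80e-05) = 4.74. pH = pKa + log([A⁻]/[HA]) = 4.74 + log(0.293/0.293)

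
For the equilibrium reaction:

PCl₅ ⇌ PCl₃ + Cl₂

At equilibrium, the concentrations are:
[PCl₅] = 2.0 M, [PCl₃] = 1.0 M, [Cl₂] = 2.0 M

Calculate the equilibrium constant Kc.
K_c = 1.0000

Kc = ([PCl₃] × [Cl₂]) / ([PCl₅])
   = ((1.0)·(2.0)) / ((2.0))
   = 2 / 2 = 1.0000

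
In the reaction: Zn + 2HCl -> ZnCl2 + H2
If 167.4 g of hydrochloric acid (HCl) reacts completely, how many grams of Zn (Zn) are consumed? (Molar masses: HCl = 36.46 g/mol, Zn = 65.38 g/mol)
Moles of HCl = 167.4 g ÷ 36.46 g/mol = 4.59133 mol
Mole ratio: 1 mol Zn / 2 mol HCl
Moles of Zn = 4.59133 × (1/2) = 2.29567 mol
Mass of Zn = 2.29567 mol × 65.38 g/mol = 150.1 g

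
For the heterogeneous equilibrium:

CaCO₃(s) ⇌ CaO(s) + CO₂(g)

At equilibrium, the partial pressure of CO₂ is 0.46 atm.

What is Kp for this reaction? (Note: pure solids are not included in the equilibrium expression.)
K_p = 0.46

Solids (CaCO₃, CaO) have activity 1 and are excluded.
Kp = P(CO₂) = 0.46.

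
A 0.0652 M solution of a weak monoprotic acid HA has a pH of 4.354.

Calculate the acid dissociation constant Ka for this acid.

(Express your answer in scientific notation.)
K_a = 3.01e-08

[H⁺] = 10^(−pH) = 10^(−4.354) = 4.426e-05 M. For HA ⇌ H⁺ + A⁻, Ka = x²/(C − x) = (4.426e-05)²/(0.0652 − 4.426e-05) = 3.01e-08.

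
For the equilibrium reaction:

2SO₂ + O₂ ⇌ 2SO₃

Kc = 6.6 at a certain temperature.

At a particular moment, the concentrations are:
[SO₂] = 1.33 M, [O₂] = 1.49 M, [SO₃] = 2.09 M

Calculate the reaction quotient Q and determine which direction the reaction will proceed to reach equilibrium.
Q = 1.657, Q < K, reaction proceeds forward (toward products)

Q = ([SO₃]^2) / ([SO₂]^2 × [O₂])
  = ((2.09)^2) / ((1.33)^2·(1.49)) = 4.3681/2.6357 = 1.657
Since Q = 1.657 < Kc = 6.6, the reaction proceeds forward (toward products) to reach equilibrium.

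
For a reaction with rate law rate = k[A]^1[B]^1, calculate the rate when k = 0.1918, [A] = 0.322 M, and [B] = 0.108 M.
0.00667 M/s

rate = k·[A]^1·[B]^1 = 0.1918·(0.322)^1·(0.108)^1 = 0.1918·0.322·0.108 = 0.00667 M/s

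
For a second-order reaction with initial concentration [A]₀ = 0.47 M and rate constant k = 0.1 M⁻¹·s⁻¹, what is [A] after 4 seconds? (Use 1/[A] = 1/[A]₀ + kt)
0.3956 M

1/[A] = 1/[A]₀ + k·t = 1/0.47 + (0.1)·(4) = 2.1277 + 0.4000 = 2.5277
[A] = 1/2.5277 = 0.3956 M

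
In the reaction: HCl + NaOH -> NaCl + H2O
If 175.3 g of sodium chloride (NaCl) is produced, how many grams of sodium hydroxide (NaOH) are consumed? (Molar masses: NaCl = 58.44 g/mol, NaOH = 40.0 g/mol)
Moles of NaCl = 175.3 g ÷ 58.44 g/mol = 2.99966 mol
Mole ratio: 1 mol NaOH / 1 mol NaCl
Moles of NaOH = 2.99966 × (1/1) = 2.99966 mol
Mass of NaOH = 2.99966 mol × 40.0 g/mol = 120 g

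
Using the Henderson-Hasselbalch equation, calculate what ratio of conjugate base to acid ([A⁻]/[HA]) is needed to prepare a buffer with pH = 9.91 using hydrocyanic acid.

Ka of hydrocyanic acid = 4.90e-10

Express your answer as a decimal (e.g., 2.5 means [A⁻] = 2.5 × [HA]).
[A⁻]/[HA] = 3.983

pKa = −log(4.90e-10) = 9.3098. pH = pKa + log([A⁻]/[HA]). 9.91 = 9.3098 + log(ratio). log(ratio) = 9.91 − 9.3098 = 0.6002. ratio = 10^(0.6002) = 3.983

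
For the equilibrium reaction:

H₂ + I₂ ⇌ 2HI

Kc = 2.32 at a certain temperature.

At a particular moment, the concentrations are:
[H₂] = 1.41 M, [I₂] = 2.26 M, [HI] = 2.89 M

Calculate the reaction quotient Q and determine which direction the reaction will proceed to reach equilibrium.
Q = 2.621, Q > K, reaction proceeds reverse (toward reactants)

Q = ([HI]^2) / ([H₂] × [I₂])
  = ((2.89)^2) / ((1.41)·(2.26)) = 8.3521/3.1866 = 2.621
Since Q = 2.621 > Kc = 2.32, the reaction proceeds reverse (toward reactants) to reach equilibrium.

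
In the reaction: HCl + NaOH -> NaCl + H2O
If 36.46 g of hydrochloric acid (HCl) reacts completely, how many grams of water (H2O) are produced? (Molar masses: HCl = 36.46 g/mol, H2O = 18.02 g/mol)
Moles of HCl = 36.46 g ÷ 36.46 g/mol = 1 mol
Mole ratio: 1 mol H2O / 1 mol HCl
Moles of H2O = 1 × (1/1) = 1 mol
Mass of H2O = 1 mol × 18.02 g/mol = 18.02 g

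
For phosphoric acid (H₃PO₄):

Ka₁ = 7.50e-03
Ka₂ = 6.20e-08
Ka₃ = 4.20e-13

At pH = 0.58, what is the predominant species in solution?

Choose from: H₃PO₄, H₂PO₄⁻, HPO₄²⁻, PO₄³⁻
H₃PO₄

pKa1 = 2.12, pKa2 = 7.21, pKa3 = 12.38. Each pKa is the crossover between adjacent species; pH = 0.58 lies in the region where H₃PO₄ predominates.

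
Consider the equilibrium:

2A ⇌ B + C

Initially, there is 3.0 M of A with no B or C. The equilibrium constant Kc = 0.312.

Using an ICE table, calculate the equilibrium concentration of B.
[B] = 0.791 M

ICE: [A] = 3.0 − 2x, [B] = [C] = x.
Kc = x²/(3.0 − 2x)² = 0.312 ⇒ √Kc = x/(3.0 − 2x).
x = √0.312·3.0/(1 + 2√0.312) = 0.55857·3.0/2.1171 = 0.7915.
[B] = x = 0.791 M.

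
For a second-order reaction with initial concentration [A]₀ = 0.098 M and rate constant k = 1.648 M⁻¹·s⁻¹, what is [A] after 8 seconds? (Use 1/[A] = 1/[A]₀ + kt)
0.0428 M

1/[A] = 1/[A]₀ + k·t = 1/0.098 + (1.648)·(8) = 10.2041 + 13.1840 = 23.3881
[A] = 1/23.3881 = 0.0428 M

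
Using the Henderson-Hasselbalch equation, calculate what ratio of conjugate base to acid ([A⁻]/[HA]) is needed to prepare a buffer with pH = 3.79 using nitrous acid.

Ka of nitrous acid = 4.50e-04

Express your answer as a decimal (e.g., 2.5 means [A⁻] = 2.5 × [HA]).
[A⁻]/[HA] = 2.775

pKa = −log(4.50e-04) = 3.3468. pH = pKa + log([A⁻]/[HA]). 3.79 = 3.3468 + log(ratio). log(ratio) = 3.79 − 3.3468 = 0.4432. ratio = 10^(0.4432) = 2.775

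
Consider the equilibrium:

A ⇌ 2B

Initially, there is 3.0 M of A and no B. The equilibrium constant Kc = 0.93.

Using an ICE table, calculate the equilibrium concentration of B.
[B] = 1.454 M

ICE: [A] = 3.0 − x, [B] = 2x.
Kc = (2x)²/(3.0 − x) = 0.93 ⇒ 4x² + 0.93x − 2.79 = 0.
x = (−0.93 + √(0.93² + 4·4·2.79))/(2·4) = (−0.93 + √45.505)/8 = 0.72697.
[B] = 2x = 1.454 M.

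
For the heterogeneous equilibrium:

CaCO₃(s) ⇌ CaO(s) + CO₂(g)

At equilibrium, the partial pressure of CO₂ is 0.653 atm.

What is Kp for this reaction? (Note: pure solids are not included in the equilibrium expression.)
K_p = 0.653

Solids (CaCO₃, CaO) have activity 1 and are excluded.
Kp = P(CO₂) = 0.653.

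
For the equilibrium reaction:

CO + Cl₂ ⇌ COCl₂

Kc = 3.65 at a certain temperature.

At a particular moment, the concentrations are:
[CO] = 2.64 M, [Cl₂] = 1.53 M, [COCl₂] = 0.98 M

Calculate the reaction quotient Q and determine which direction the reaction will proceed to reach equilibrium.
Q = 0.243, Q < K, reaction proceeds forward (toward products)

Q = ([COCl₂]) / ([CO] × [Cl₂])
  = ((0.98)) / ((2.64)·(1.53)) = 0.98/4.0392 = 0.2426
Since Q = 0.2426 < Kc = 3.65, the reaction proceeds forward (toward products) to reach equilibrium.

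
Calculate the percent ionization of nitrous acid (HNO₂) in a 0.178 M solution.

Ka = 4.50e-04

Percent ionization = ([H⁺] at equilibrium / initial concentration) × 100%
Percent ionization = 4.9%

Let x = [H⁺]. Ka = x²/(C - x) ⇒ x² + (4.50e-04)x - (4.50e-04)(0.178) = 0. x = 8.7277e-03. Percent = (8.7277e-03/0.178) × 100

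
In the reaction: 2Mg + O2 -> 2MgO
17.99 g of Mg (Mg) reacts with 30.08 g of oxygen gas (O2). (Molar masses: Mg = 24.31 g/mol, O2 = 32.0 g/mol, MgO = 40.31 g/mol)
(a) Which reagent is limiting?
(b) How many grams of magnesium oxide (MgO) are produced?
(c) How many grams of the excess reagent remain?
(a) Mg, (b) 29.83 g, (c) 18.24 g

Moles of Mg = 17.99 g ÷ 24.31 g/mol = 0.740025 mol
Moles of O2 = 30.08 g ÷ 32.0 g/mol = 0.94 mol
Moles ÷ coefficient: Mg: 0.740025/2 = 0.37, O2: 0.94/1 = 0.94
(a) Mg has the smaller value, so Mg is the limiting reagent.
(b) Moles of MgO = 0.740025 mol Mg × (2/2) = 0.740025 mol; mass = 0.740025 mol × 40.31 g/mol = 29.83 g
(c) O2 consumed = 0.740025 × (1/2) = 0.370012 mol; remaining = 0.94 − 0.370012 = 0.569988 mol; mass = 0.569988 mol × 32.0 g/mol = 18.24 g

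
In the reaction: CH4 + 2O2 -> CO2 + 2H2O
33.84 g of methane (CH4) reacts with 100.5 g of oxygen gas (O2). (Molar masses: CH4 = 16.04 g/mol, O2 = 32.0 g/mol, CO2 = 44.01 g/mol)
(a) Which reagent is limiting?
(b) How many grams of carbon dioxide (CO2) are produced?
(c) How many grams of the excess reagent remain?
(a) O2, (b) 69.11 g, (c) 8.652 g

Moles of CH4 = 33.84 g ÷ 16.04 g/mol = 2.10973 mol
Moles of O2 = 100.5 g ÷ 32.0 g/mol = 3.14062 mol
Moles ÷ coefficient: CH4: 2.10973/1 = 2.11, O2: 3.14062/2 = 1.57
(a) O2 has the smaller value, so O2 is the limiting reagent.
(b) Moles of CO2 = 3.14062 mol O2 × (1/2) = 1.57031 mol; mass = 1.57031 mol × 44.01 g/mol = 69.11 g
(c) CH4 consumed = 3.14062 × (1/2) = 1.57031 mol; remaining = 2.10973 − 1.57031 = 0.539413 mol; mass = 0.539413 mol × 16.04 g/mol = 8.652 g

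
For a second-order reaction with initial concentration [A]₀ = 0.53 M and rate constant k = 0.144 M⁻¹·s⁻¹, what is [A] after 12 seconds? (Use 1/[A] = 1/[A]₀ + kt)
0.2766 M

1/[A] = 1/[A]₀ + k·t = 1/0.53 + (0.144)·(12) = 1.8868 + 1.7280 = 3.6148
[A] = 1/3.6148 = 0.2766 M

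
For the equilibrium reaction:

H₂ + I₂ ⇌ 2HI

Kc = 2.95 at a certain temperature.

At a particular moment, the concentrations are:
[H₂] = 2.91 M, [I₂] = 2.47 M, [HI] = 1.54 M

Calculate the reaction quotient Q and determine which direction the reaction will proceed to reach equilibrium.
Q = 0.330, Q < K, reaction proceeds forward (toward products)

Q = ([HI]^2) / ([H₂] × [I₂])
  = ((1.54)^2) / ((2.91)·(2.47)) = 2.3716/7.1877 = 0.33
Since Q = 0.33 < Kc = 2.95, the reaction proceeds forward (toward products) to reach equilibrium.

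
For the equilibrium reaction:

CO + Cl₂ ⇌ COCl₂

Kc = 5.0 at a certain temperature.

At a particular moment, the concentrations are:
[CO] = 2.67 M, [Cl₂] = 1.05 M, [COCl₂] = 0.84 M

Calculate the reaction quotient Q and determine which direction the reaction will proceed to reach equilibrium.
Q = 0.300, Q < K, reaction proceeds forward (toward products)

Q = ([COCl₂]) / ([CO] × [Cl₂])
  = ((0.84)) / ((2.67)·(1.05)) = 0.84/2.8035 = 0.2996
Since Q = 0.2996 < Kc = 5.0, the reaction proceeds forward (toward products) to reach equilibrium.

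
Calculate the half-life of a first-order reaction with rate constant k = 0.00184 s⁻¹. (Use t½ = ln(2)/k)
376.71 s

t½ = ln(2)/k = 0.6931/0.00184 = 376.71 s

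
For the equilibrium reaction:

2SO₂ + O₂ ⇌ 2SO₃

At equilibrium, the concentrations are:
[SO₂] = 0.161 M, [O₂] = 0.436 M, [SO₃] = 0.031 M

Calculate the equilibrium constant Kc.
K_c = 0.0850

Kc = ([SO₃]^2) / ([SO₂]^2 × [O₂])
   = ((0.031)^2) / ((0.161)^2·(0.436))
   = 0.000961 / 0.011302 = 0.0850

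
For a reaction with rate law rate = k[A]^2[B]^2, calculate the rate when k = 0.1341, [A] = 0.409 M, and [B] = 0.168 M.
0.0006331 M/s

rate = k·[A]^2·[B]^2 = 0.1341·(0.409)^2·(0.168)^2 = 0.1341·0.167281·0.028224 = 0.0006331 M/s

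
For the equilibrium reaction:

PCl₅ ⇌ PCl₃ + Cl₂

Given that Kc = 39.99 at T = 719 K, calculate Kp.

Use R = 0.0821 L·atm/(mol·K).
K_p = 2.36e+03

Δn = (moles gaseous products) − (moles gaseous reactants) = 1
T = 719 K; RT = 0.0821 × 719 = 59.0299
Kp = Kc·(RT)^Δn = 39.99 × (59.0299)^1 = 39.99 × 59.0299 = 2.36e+03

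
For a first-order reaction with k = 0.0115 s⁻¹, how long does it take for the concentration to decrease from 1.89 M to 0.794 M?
75.41 s

From ln[A] = ln[A]₀ - k·t: t = ln([A]₀/[A])/k = ln(1.89/0.794)/0.0115 = ln(2.3804)/0.0115 = 0.8672/0.0115 = 75.41 s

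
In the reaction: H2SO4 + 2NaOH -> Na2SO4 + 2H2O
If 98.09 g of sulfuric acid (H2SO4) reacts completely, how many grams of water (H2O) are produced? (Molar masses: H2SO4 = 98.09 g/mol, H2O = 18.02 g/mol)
Moles of H2SO4 = 98.09 g ÷ 98.09 g/mol = 1 mol
Mole ratio: 2 mol H2O / 1 mol H2SO4
Moles of H2O = 1 × (2/1) = 2 mol
Mass of H2O = 2 mol × 18.02 g/mol = 36.04 g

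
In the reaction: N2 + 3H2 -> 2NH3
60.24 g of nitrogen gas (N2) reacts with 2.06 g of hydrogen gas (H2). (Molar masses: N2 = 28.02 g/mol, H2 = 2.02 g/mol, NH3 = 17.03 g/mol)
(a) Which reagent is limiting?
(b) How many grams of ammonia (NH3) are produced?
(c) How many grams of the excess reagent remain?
(a) H2, (b) 11.58 g, (c) 50.72 g

Moles of N2 = 60.24 g ÷ 28.02 g/mol = 2.14989 mol
Moles of H2 = 2.06 g ÷ 2.02 g/mol = 1.0198 mol
Moles ÷ coefficient: N2: 2.14989/1 = 2.15, H2: 1.0198/3 = 0.3399
(a) H2 has the smaller value, so H2 is the limiting reagent.
(b) Moles of NH3 = 1.0198 mol H2 × (2/3) = 0.679868 mol; mass = 0.679868 mol × 17.03 g/mol = 11.58 g
(c) N2 consumed = 1.0198 × (1/3) = 0.339934 mol; remaining = 2.14989 − 0.339934 = 1.80996 mol; mass = 1.80996 mol × 28.02 g/mol = 50.72 g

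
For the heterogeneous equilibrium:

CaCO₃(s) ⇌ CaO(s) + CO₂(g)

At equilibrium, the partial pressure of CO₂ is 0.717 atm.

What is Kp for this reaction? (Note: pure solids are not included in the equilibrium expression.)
K_p = 0.717

Solids (CaCO₃, CaO) have activity 1 and are excluded.
Kp = P(CO₂) = 0.717.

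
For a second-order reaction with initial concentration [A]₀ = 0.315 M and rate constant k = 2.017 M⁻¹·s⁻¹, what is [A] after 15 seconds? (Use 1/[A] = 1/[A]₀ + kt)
0.0299 M

1/[A] = 1/[A]₀ + k·t = 1/0.315 + (2.017)·(15) = 3.1746 + 30.2550 = 33.4296
[A] = 1/33.4296 = 0.0299 M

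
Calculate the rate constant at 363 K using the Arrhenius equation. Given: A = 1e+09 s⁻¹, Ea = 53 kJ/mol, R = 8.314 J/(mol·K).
2.36e+01 s⁻¹

k = A·exp(-Ea/(R·T)) = 1e+09·exp(-53000/(8.314·363)) = 1e+09·exp(-17.5614) = 1e+09·2.3615e-08 = 2.36e+01 s⁻¹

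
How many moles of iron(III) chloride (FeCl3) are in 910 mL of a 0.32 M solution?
Moles = Molarity × Volume (L)
Moles = 0.32 M × 0.91 L = 0.2912 mol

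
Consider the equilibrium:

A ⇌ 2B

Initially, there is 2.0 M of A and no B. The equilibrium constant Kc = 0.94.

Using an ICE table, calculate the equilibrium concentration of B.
[B] = 1.156 M

ICE: [A] = 2.0 − x, [B] = 2x.
Kc = (2x)²/(2.0 − x) = 0.94 ⇒ 4x² + 0.94x − 1.88 = 0.
x = (−0.94 + √(0.94² + 4·4·1.88))/(2·4) = (−0.94 + √30.964)/8 = 0.57806.
[B] = 2x = 1.156 M.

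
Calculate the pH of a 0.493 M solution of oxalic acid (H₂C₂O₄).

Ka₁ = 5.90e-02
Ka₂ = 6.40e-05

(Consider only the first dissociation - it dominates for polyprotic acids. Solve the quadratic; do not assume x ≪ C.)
pH = 0.84

x² + Ka₁·x − Ka₁·C = 0 with Ka₁ = 5.90e-02, C = 0.493.
x = (−Ka₁ + √(Ka₁² + 4·Ka₁·C))/2 = 1.4358e-01 M, so pH = 0.84.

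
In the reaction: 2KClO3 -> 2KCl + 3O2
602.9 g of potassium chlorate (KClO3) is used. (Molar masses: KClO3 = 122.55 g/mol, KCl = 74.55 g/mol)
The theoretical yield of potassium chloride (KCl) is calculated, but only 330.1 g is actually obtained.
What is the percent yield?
Moles of KClO3 = 602.9 g ÷ 122.55 g/mol = 4.91962 mol
Mole ratio: 2 mol KCl / 2 mol KClO3
Moles of KCl = 4.91962 × (2/2) = 4.91962 mol
Theoretical yield = 4.91962 mol × 74.55 g/mol = 366.76 g
Actual yield = 330.1 g
Percent yield = (330.1 / 366.76) × 100% = 90.0%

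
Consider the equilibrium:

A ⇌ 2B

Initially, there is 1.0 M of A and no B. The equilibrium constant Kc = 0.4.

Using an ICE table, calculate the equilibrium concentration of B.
[B] = 0.540 M

ICE: [A] = 1.0 − x, [B] = 2x.
Kc = (2x)²/(1.0 − x) = 0.4 ⇒ 4x² + 0.4x − 0.4 = 0.
x = (−0.4 + √(0.4² + 4·4·0.4))/(2·4) = (−0.4 + √6.56)/8 = 0.27016.
[B] = 2x = 0.540 M.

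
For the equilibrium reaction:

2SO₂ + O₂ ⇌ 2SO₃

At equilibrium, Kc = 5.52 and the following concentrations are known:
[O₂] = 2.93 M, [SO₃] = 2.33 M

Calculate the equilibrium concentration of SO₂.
[SO₂] = 0.5794 M

Kc = ([SO₃]^2) / ([SO₂]^2 × [O₂]) = 5.52
[SO₂]^2 = (product terms)/(Kc · other reactant terms) = 5.4289 / (5.52 · 2.93) = 0.33566
[SO₂] = (0.33566)^(1/2) = 0.5794 M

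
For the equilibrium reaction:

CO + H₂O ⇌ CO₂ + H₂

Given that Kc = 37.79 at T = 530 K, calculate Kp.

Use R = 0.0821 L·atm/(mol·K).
K_p = 37.7900

Δn = (moles gaseous products) − (moles gaseous reactants) = 0
T = 530 K; RT = 0.0821 × 530 = 43.513
Kp = Kc·(RT)^Δn = 37.79 × (43.513)^0 = 37.79 × 1 = 37.7900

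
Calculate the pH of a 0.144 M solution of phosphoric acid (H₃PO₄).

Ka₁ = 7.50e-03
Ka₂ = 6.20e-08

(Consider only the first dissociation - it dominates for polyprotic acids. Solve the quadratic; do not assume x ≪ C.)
pH = 1.53

x² + Ka₁·x − Ka₁·C = 0 with Ka₁ = 7.50e-03, C = 0.144.
x = (−Ka₁ + √(Ka₁² + 4·Ka₁·C))/2 = 2.9327e-02 M, so pH = 1.53.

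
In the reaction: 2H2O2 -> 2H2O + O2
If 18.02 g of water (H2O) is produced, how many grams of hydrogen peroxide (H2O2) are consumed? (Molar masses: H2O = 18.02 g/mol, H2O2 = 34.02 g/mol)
Moles of H2O = 18.02 g ÷ 18.02 g/mol = 1 mol
Mole ratio: 2 mol H2O2 / 2 mol H2O
Moles of H2O2 = 1 × (2/2) = 1 mol
Mass of H2O2 = 1 mol × 34.02 g/mol = 34.02 g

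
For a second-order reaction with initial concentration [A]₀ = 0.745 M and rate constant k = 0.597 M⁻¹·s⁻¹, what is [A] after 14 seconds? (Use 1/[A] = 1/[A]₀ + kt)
0.1031 M

1/[A] = 1/[A]₀ + k·t = 1/0.745 + (0.597)·(14) = 1.3423 + 8.3580 = 9.7003
[A] = 1/9.7003 = 0.1031 M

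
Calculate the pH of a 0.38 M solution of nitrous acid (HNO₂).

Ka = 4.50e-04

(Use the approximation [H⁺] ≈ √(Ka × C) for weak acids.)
pH = 1.88

[H⁺] = √(Ka × C) = √(4.50e-04 × 0.38) = 1.3077e-02. pH = -log(1.3077e-02)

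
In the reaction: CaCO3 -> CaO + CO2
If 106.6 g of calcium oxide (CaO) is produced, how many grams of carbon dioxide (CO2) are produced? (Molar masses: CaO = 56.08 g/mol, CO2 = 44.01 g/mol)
Moles of CaO = 106.6 g ÷ 56.08 g/mol = 1.90086 mol
Mole ratio: 1 mol CO2 / 1 mol CaO
Moles of CO2 = 1.90086 × (1/1) = 1.90086 mol
Mass of CO2 = 1.90086 mol × 44.01 g/mol = 83.66 g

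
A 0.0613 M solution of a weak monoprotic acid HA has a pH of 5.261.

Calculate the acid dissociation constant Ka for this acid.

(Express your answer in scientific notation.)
K_a = 4.90e-10

[H⁺] = 10^(−pH) = 10^(−5.261) = 5.483e-06 M. For HA ⇌ H⁺ + A⁻, Ka = x²/(C − x) = (5.483e-06)²/(0.0613 − 5.483e-06) = 4.90e-10.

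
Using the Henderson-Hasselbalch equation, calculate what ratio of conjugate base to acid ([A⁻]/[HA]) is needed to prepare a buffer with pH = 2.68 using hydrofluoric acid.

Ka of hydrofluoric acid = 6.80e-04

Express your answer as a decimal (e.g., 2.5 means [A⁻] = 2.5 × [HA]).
[A⁻]/[HA] = 0.325

pKa = −log(6.80e-04) = 3.1675. pH = pKa + log([A⁻]/[HA]). 2.68 = 3.1675 + log(ratio). log(ratio) = 2.68 − 3.1675 = -0.4875. ratio = 10^(-0.4875) = 0.325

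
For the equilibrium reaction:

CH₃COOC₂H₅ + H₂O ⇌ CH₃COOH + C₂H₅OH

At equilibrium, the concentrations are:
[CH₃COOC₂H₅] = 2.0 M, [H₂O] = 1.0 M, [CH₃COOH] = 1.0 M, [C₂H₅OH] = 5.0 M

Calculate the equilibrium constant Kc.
K_c = 2.5000

Kc = ([CH₃COOH] × [C₂H₅OH]) / ([CH₃COOC₂H₅] × [H₂O])
   = ((1.0)·(5.0)) / ((2.0)·(1.0))
   = 5 / 2 = 2.5000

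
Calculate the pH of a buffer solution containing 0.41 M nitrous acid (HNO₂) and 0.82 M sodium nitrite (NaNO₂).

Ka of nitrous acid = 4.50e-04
pH = 3.65

pKa = -log(4.50e-04) = 3.35. pH = pKa + log([A⁻]/[HA]) = 3.35 + log(0.82/0.41)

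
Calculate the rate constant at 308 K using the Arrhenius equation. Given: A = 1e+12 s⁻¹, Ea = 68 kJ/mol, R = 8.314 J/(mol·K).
2.93e+00 s⁻¹

k = A·exp(-Ea/(R·T)) = 1e+12·exp(-68000/(8.314·308)) = 1e+12·exp(-26.5551) = 1e+12·2.9327e-12 = 2.93e+00 s⁻¹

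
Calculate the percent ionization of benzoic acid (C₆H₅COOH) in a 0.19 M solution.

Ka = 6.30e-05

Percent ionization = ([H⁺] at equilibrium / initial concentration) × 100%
Percent ionization = 1.8%

Let x = [H⁺]. Ka = x²/(C - x) ⇒ x² + (6.30e-05)x - (6.30e-05)(0.19) = 0. x = 3.4284e-03. Percent = (3.4284e-03/0.19) × 100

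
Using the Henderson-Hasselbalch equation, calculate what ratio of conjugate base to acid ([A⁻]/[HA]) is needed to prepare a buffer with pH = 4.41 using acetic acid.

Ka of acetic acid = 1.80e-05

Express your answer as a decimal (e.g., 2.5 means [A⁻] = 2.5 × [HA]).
[A⁻]/[HA] = 0.463

pKa = −log(1.80e-05) = 4.7447. pH = pKa + log([A⁻]/[HA]). 4.41 = 4.7447 + log(ratio). log(ratio) = 4.41 − 4.7447 = -0.3347. ratio = 10^(-0.3347) = 0.463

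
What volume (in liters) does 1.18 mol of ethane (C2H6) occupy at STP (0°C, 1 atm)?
At STP, 1 mol of gas occupies 22.4 L
Volume = 1.18 mol × 22.4 L/mol = 26.43 L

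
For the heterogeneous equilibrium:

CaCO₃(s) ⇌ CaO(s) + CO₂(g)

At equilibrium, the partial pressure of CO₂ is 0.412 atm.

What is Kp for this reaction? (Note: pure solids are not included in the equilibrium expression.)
K_p = 0.412

Solids (CaCO₃, CaO) have activity 1 and are excluded.
Kp = P(CO₂) = 0.412.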